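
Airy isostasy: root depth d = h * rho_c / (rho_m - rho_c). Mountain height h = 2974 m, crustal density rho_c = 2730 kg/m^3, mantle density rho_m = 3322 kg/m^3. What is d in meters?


rho_m - rho_c = 3322 - 2730 = 592
d = 2974 * 2730 / 592
= 8119020 / 592
= 13714.56 m

13714.56


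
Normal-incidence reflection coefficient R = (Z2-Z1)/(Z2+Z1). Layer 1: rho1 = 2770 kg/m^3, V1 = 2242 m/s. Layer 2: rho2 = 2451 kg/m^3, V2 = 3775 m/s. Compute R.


Z1 = 2770 * 2242 = 6210340
Z2 = 2451 * 3775 = 9252525
R = (9252525 - 6210340) / (9252525 + 6210340) = 3042185 / 15462865 = 0.1967

0.1967


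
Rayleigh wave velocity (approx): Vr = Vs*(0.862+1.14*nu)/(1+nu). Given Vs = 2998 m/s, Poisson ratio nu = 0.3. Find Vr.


Numerator factor = 0.862 + 1.14*0.3 = 1.204
Denominator = 1 + 0.3 = 1.3
Vr = 2998 * 1.204 / 1.3 = 2776.61 m/s

2776.61


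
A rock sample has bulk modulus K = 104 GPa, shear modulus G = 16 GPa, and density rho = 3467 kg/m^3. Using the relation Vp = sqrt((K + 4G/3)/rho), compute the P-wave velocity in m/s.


First compute the effective modulus:
K + 4G/3 = 104e9 + 4*16e9/3 = 125333333333.33 Pa
Then divide by density:
125333333333.33 / 3467 = 36150370.1567 Pa/(kg/m^3)
Take the square root:
Vp = sqrt(36150370.1567) = 6012.52 m/s

6012.52


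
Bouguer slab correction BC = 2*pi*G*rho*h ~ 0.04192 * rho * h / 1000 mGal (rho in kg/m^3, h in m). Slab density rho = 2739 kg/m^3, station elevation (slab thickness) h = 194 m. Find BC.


BC = 0.04192 * rho * h / 1000
= 0.04192 * 2739 * 194 / 1000
= 22.2749 mGal

22.2749


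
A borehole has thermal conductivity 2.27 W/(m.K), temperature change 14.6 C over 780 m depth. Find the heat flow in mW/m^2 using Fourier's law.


q = k * dT / dz * 1000
= 2.27 * 14.6 / 780 * 1000
= 0.04249 * 1000
= 42.4897 mW/m^2

42.4897


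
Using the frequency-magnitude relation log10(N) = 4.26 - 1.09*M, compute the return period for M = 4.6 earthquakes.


log10(N) = 4.26 - 1.09*4.6 = -0.754
N = 10^-0.754 = 0.176198
T = 1/N = 1/0.176198 = 5.6754 years

5.6754


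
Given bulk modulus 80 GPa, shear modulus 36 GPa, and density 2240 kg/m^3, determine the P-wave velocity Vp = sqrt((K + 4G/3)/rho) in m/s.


First compute the effective modulus:
K + 4G/3 = 80e9 + 4*36e9/3 = 128000000000.0 Pa
Then divide by density:
128000000000.0 / 2240 = 57142857.1429 Pa/(kg/m^3)
Take the square root:
Vp = sqrt(57142857.1429) = 7559.29 m/s

7559.29


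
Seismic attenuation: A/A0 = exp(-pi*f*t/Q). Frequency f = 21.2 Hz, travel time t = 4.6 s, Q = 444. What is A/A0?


pi*f*t/Q = pi*21.2*4.6/444 = 0.690018
A/A0 = exp(-0.690018) = 0.501567

0.501567


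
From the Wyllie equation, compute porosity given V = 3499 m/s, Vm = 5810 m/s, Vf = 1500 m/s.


1/V - 1/Vm = 1/3499 - 1/5810 = 0.00011368
1/Vf - 1/Vm = 1/1500 - 1/5810 = 0.00049455
phi = 0.00011368 / 0.00049455 = 0.2299

0.2299


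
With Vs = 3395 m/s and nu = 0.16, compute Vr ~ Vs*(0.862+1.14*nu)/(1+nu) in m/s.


Numerator factor = 0.862 + 1.14*0.16 = 1.0444
Denominator = 1 + 0.16 = 1.16
Vr = 3395 * 1.0444 / 1.16 = 3056.67 m/s

3056.67


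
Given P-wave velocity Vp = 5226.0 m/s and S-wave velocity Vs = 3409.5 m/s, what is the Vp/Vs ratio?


Vp/Vs = 5226.0 / 3409.5
= 1.5328

1.5328


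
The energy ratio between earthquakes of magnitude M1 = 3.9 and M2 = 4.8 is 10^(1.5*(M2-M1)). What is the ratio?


M2 - M1 = 4.8 - 3.9 = 0.9
1.5 * 0.9 = 1.35
ratio = 10^1.35 = 22.39

22.39


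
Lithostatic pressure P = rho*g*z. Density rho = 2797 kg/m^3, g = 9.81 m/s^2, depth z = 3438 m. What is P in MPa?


P = rho * g * z / 1e6
= 2797 * 9.81 * 3438 / 1e6
= 94333803.66 / 1e6
= 94.3338 MPa

94.3338


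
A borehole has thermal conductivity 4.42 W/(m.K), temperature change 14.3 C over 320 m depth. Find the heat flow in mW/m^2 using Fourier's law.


q = k * dT / dz * 1000
= 4.42 * 14.3 / 320 * 1000
= 0.197519 * 1000
= 197.5188 mW/m^2

197.5188


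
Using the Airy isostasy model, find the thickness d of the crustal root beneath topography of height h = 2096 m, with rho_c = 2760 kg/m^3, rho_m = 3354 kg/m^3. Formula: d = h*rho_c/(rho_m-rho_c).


rho_m - rho_c = 3354 - 2760 = 594
d = 2096 * 2760 / 594
= 5784960 / 594
= 9738.99 m

9738.99


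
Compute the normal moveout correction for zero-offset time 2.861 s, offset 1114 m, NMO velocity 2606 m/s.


x/Vnmo = 1114/2606 = 0.427475
(x/Vnmo)^2 = 0.182735
t0^2 = 8.185321
sqrt(8.185321 + 0.182735) = 2.892759
dt = 2.892759 - 2.861 = 0.031759

0.031759


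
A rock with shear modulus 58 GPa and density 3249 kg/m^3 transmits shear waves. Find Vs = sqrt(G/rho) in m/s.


Convert G to Pa: G = 58e9 Pa
Compute G/rho = 58e9 / 3249 = 17851646.6605
Vs = sqrt(17851646.6605) = 4225.12 m/s

4225.12


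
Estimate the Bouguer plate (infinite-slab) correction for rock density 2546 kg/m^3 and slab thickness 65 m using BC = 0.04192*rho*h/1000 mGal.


BC = 0.04192 * rho * h / 1000
= 0.04192 * 2546 * 65 / 1000
= 6.9373 mGal

6.9373


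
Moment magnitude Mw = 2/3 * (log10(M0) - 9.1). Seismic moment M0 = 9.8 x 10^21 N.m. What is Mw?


log10(M0) = log10(9.8 x 10^21) = 21.9912
Mw = 2/3 * (21.9912 - 9.1)
= 2/3 * 12.8912
= 8.59

8.59


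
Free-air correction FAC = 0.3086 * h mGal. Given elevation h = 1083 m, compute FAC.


FAC = 0.3086 * h
= 0.3086 * 1083
= 334.2138 mGal

334.2138


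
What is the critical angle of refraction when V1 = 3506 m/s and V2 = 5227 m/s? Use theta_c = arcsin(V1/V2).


V1/V2 = 3506/5227 = 0.670748
theta_c = arcsin(0.670748) = 42.1248 degrees

42.1248


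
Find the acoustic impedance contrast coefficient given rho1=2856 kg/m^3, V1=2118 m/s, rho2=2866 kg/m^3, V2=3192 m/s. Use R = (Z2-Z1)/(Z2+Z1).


Z1 = 2856 * 2118 = 6049008
Z2 = 2866 * 3192 = 9148272
R = (9148272 - 6049008) / (9148272 + 6049008) = 3099264 / 15197280 = 0.2039

0.2039


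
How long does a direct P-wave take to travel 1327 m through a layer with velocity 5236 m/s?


t = x / V
= 1327 / 5236
= 0.2534 s

0.2534


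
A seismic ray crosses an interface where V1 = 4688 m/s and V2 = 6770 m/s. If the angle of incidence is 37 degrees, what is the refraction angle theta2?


sin(theta1) = sin(37 deg) = 0.601815
sin(theta2) = V2/V1 * sin(theta1) = 6770/4688 * 0.601815 = 0.869089
theta2 = arcsin(0.869089) = 60.3529 degrees

60.3529


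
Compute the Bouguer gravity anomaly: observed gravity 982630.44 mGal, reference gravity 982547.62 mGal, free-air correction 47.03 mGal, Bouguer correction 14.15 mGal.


BA = g_obs - g_ref + FAC - BC
= 982630.44 - 982547.62 + 47.03 - 14.15
= 115.7 mGal

115.7


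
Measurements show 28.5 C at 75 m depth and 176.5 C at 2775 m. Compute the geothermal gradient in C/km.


dT = 176.5 - 28.5 = 148.0 C
dz = 2775 - 75 = 2700 m
gradient = dT/dz * 1000 = 148.0/2700 * 1000 = 54.8148 C/km

54.8148


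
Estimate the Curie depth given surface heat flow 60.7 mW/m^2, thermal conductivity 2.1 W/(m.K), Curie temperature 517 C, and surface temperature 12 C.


T_Curie - T_surf = 517 - 12 = 505 C
Convert q to W/m^2: 60.7 mW/m^2 = 0.0607 W/m^2
d = 505 * 2.1 / 0.0607 = 17471.17 m

17471.17


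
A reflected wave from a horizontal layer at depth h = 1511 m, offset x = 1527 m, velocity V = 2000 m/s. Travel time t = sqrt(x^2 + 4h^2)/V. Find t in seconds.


x^2 + 4h^2 = 1527^2 + 4*1511^2 = 2331729 + 9132484 = 11464213
sqrt(11464213) = 3385.8844
t = 3385.8844 / 2000 = 1.6929 s

1.6929


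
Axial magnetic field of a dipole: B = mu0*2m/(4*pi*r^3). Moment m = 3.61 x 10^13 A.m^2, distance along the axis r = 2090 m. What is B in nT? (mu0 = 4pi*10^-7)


m = 3.61 x 10^13 = 36100000000000 A.m^2
2m = 72200000000000 A.m^2
r^3 = 2090^3 = 9129329000
B = (4pi*10^-7) * 72200000000000 / (4*pi * 9129329000) * 1e9
= 90729195.835673 / 114722531674.42 * 1e9
= 790857.6852 nT

790857.6852


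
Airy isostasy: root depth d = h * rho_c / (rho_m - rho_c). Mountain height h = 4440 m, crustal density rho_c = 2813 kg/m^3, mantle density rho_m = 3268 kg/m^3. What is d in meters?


rho_m - rho_c = 3268 - 2813 = 455
d = 4440 * 2813 / 455
= 12489720 / 455
= 27449.93 m

27449.93


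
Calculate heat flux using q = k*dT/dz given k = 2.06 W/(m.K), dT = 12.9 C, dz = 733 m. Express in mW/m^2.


q = k * dT / dz * 1000
= 2.06 * 12.9 / 733 * 1000
= 0.036254 * 1000
= 36.2538 mW/m^2

36.2538


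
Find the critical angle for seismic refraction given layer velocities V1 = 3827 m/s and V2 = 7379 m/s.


V1/V2 = 3827/7379 = 0.518634
theta_c = arcsin(0.518634) = 31.2407 degrees

31.2407


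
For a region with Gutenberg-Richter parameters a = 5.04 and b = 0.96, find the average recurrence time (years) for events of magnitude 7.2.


log10(N) = 5.04 - 0.96*7.2 = -1.872
N = 10^-1.872 = 0.013428
T = 1/N = 1/0.013428 = 74.4732 years

74.4732


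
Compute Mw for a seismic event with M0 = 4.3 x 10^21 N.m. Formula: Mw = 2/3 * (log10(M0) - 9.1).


log10(M0) = log10(4.3 x 10^21) = 21.6335
Mw = 2/3 * (21.6335 - 9.1)
= 2/3 * 12.5335
= 8.36

8.36


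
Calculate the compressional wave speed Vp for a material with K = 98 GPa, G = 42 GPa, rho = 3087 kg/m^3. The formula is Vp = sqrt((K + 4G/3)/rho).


First compute the effective modulus:
K + 4G/3 = 98e9 + 4*42e9/3 = 154000000000.0 Pa
Then divide by density:
154000000000.0 / 3087 = 49886621.3152 Pa/(kg/m^3)
Take the square root:
Vp = sqrt(49886621.3152) = 7063.05 m/s

7063.05


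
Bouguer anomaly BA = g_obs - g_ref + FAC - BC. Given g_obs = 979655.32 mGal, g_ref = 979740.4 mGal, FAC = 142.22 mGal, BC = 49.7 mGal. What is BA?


BA = g_obs - g_ref + FAC - BC
= 979655.32 - 979740.4 + 142.22 - 49.7
= 7.44 mGal

7.44


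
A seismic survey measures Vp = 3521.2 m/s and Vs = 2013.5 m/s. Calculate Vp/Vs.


Vp/Vs = 3521.2 / 2013.5
= 1.7488

1.7488


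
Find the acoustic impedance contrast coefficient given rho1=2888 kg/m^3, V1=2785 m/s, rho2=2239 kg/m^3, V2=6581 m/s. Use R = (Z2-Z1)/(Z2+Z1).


Z1 = 2888 * 2785 = 8043080
Z2 = 2239 * 6581 = 14734859
R = (14734859 - 8043080) / (14734859 + 8043080) = 6691779 / 22777939 = 0.2938

0.2938


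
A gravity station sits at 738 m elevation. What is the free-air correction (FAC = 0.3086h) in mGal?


FAC = 0.3086 * h
= 0.3086 * 738
= 227.7468 mGal

227.7468


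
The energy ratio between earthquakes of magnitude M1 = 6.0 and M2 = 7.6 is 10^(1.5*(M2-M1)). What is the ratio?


M2 - M1 = 7.6 - 6.0 = 1.6
1.5 * 1.6 = 2.4
ratio = 10^2.4 = 251.19

251.19


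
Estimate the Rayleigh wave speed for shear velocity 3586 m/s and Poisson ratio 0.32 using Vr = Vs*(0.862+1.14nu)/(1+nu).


Numerator factor = 0.862 + 1.14*0.32 = 1.2268
Denominator = 1 + 0.32 = 1.32
Vr = 3586 * 1.2268 / 1.32 = 3332.81 m/s

3332.81


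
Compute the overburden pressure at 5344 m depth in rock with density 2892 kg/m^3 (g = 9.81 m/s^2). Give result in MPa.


P = rho * g * z / 1e6
= 2892 * 9.81 * 5344 / 1e6
= 151612058.88 / 1e6
= 151.6121 MPa

151.6121


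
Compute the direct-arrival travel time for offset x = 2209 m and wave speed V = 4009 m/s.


t = x / V
= 2209 / 4009
= 0.551 s

0.551


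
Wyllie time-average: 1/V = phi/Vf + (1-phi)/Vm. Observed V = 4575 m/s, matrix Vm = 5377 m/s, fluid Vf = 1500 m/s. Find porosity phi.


1/V - 1/Vm = 1/4575 - 1/5377 = 3.26e-05
1/Vf - 1/Vm = 1/1500 - 1/5377 = 0.00048069
phi = 3.26e-05 / 0.00048069 = 0.0678

0.0678


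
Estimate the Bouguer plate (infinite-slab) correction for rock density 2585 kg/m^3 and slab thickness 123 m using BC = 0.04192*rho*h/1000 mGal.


BC = 0.04192 * rho * h / 1000
= 0.04192 * 2585 * 123 / 1000
= 13.3287 mGal

13.3287


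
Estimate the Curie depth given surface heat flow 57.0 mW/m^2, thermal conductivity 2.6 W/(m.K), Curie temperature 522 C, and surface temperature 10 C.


T_Curie - T_surf = 522 - 10 = 512 C
Convert q to W/m^2: 57.0 mW/m^2 = 0.057 W/m^2
d = 512 * 2.6 / 0.057 = 23354.39 m

23354.39


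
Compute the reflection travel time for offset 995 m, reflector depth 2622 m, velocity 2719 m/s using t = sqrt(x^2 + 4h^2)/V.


x^2 + 4h^2 = 995^2 + 4*2622^2 = 990025 + 27499536 = 28489561
sqrt(28489561) = 5337.5613
t = 5337.5613 / 2719 = 1.9631 s

1.9631


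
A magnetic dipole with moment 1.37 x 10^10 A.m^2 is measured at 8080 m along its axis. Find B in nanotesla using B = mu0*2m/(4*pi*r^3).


m = 1.37 x 10^10 = 13700000000 A.m^2
2m = 27400000000 A.m^2
r^3 = 8080^3 = 527514112000
B = (4pi*10^-7) * 27400000000 / (4*pi * 527514112000) * 1e9
= 34431.855483 / 6628937835696.57 * 1e9
= 5.1942 nT

5.1942


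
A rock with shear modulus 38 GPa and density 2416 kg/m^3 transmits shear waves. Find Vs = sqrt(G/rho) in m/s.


Convert G to Pa: G = 38e9 Pa
Compute G/rho = 38e9 / 2416 = 15728476.8212
Vs = sqrt(15728476.8212) = 3965.91 m/s

3965.91


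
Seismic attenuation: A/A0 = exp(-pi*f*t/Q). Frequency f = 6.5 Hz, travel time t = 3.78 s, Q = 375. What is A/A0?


pi*f*t/Q = pi*6.5*3.78/375 = 0.205837
A/A0 = exp(-0.205837) = 0.813966

0.813966


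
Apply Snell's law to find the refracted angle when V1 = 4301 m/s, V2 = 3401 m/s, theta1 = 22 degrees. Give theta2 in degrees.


sin(theta1) = sin(22 deg) = 0.374607
sin(theta2) = V2/V1 * sin(theta1) = 3401/4301 * 0.374607 = 0.296219
theta2 = arcsin(0.296219) = 17.2306 degrees

17.2306


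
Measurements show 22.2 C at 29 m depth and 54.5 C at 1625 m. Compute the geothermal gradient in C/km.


dT = 54.5 - 22.2 = 32.3 C
dz = 1625 - 29 = 1596 m
gradient = dT/dz * 1000 = 32.3/1596 * 1000 = 20.2381 C/km

20.2381


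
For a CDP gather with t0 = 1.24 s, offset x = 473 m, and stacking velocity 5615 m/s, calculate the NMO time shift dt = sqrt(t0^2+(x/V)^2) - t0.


x/Vnmo = 473/5615 = 0.084239
(x/Vnmo)^2 = 0.007096
t0^2 = 1.5376
sqrt(1.5376 + 0.007096) = 1.242858
dt = 1.242858 - 1.24 = 0.002858

0.002858


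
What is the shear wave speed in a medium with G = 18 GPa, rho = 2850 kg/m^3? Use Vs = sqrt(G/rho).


Convert G to Pa: G = 18e9 Pa
Compute G/rho = 18e9 / 2850 = 6315789.4737
Vs = sqrt(6315789.4737) = 2513.12 m/s

2513.12


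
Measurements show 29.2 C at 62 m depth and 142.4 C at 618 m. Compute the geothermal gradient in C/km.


dT = 142.4 - 29.2 = 113.2 C
dz = 618 - 62 = 556 m
gradient = dT/dz * 1000 = 113.2/556 * 1000 = 203.5971 C/km

203.5971


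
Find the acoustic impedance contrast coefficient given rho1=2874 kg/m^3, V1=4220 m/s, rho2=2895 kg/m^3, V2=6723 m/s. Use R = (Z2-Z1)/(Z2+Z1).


Z1 = 2874 * 4220 = 12128280
Z2 = 2895 * 6723 = 19463085
R = (19463085 - 12128280) / (19463085 + 12128280) = 7334805 / 31591365 = 0.2322

0.2322


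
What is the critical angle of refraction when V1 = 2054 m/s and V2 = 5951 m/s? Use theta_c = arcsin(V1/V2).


V1/V2 = 2054/5951 = 0.345152
theta_c = arcsin(0.345152) = 20.1911 degrees

20.1911


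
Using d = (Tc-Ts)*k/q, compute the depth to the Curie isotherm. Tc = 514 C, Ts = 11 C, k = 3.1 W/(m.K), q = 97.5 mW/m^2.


T_Curie - T_surf = 514 - 11 = 503 C
Convert q to W/m^2: 97.5 mW/m^2 = 0.0975 W/m^2
d = 503 * 3.1 / 0.0975 = 15992.82 m

15992.82


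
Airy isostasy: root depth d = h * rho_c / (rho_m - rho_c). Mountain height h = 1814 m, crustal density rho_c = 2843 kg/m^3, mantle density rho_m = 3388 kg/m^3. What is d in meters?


rho_m - rho_c = 3388 - 2843 = 545
d = 1814 * 2843 / 545
= 5157202 / 545
= 9462.76 m

9462.76


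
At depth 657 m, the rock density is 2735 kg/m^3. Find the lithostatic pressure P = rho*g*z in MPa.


P = rho * g * z / 1e6
= 2735 * 9.81 * 657 / 1e6
= 17627539.95 / 1e6
= 17.6275 MPa

17.6275


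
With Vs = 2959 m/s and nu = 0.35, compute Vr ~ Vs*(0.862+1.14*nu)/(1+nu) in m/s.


Numerator factor = 0.862 + 1.14*0.35 = 1.261
Denominator = 1 + 0.35 = 1.35
Vr = 2959 * 1.261 / 1.35 = 2763.93 m/s

2763.93


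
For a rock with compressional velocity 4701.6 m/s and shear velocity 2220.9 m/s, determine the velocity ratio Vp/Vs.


Vp/Vs = 4701.6 / 2220.9
= 2.117

2.117


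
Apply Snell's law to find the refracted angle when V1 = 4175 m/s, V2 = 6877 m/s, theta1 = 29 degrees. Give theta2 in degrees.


sin(theta1) = sin(29 deg) = 0.48481
sin(theta2) = V2/V1 * sin(theta1) = 6877/4175 * 0.48481 = 0.798571
theta2 = arcsin(0.798571) = 52.9939 degrees

52.9939


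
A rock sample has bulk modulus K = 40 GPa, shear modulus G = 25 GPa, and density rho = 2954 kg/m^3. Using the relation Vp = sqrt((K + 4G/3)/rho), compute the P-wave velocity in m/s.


First compute the effective modulus:
K + 4G/3 = 40e9 + 4*25e9/3 = 73333333333.33 Pa
Then divide by density:
73333333333.33 / 2954 = 24825095.9151 Pa/(kg/m^3)
Take the square root:
Vp = sqrt(24825095.9151) = 4982.48 m/s

4982.48


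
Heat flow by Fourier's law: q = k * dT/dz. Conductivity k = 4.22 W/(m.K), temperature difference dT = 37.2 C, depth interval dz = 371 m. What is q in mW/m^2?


q = k * dT / dz * 1000
= 4.22 * 37.2 / 371 * 1000
= 0.423137 * 1000
= 423.1375 mW/m^2

423.1375


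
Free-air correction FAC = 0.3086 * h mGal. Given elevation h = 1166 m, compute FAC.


FAC = 0.3086 * h
= 0.3086 * 1166
= 359.8276 mGal

359.8276


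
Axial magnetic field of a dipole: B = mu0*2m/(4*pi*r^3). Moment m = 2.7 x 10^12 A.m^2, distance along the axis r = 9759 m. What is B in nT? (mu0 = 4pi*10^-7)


m = 2.7 x 10^12 = 2700000000000 A.m^2
2m = 5400000000000 A.m^2
r^3 = 9759^3 = 929428432479
B = (4pi*10^-7) * 5400000000000 / (4*pi * 929428432479) * 1e9
= 6785840.131754 / 11679542142054.01 * 1e9
= 581.0022 nT

581.0022


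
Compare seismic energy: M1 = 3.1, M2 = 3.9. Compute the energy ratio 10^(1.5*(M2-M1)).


M2 - M1 = 3.9 - 3.1 = 0.8
1.5 * 0.8 = 1.2
ratio = 10^1.2 = 15.85

15.85


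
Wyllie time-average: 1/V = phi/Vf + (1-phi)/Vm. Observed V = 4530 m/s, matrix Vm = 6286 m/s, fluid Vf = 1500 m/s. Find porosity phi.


1/V - 1/Vm = 1/4530 - 1/6286 = 6.167e-05
1/Vf - 1/Vm = 1/1500 - 1/6286 = 0.00050758
phi = 6.167e-05 / 0.00050758 = 0.1215

0.1215


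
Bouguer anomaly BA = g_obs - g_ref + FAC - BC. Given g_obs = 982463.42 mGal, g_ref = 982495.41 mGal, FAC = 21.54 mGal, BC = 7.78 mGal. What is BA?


BA = g_obs - g_ref + FAC - BC
= 982463.42 - 982495.41 + 21.54 - 7.78
= -18.23 mGal

-18.23


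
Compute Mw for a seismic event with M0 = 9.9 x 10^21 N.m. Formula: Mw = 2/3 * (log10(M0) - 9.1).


log10(M0) = log10(9.9 x 10^21) = 21.9956
Mw = 2/3 * (21.9956 - 9.1)
= 2/3 * 12.8956
= 8.6

8.6


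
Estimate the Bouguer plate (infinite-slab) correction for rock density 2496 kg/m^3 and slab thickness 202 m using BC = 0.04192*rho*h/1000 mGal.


BC = 0.04192 * rho * h / 1000
= 0.04192 * 2496 * 202 / 1000
= 21.1357 mGal

21.1357


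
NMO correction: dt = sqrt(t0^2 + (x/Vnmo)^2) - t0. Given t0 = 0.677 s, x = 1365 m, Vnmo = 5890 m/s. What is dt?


x/Vnmo = 1365/5890 = 0.231749
(x/Vnmo)^2 = 0.053707
t0^2 = 0.458329
sqrt(0.458329 + 0.053707) = 0.715567
dt = 0.715567 - 0.677 = 0.038567

0.038567


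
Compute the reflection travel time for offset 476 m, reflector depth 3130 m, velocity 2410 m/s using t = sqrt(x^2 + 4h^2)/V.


x^2 + 4h^2 = 476^2 + 4*3130^2 = 226576 + 39187600 = 39414176
sqrt(39414176) = 6278.071
t = 6278.071 / 2410 = 2.605 s

2.605


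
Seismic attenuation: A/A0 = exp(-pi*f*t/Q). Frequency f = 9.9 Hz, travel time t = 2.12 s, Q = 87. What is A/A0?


pi*f*t/Q = pi*9.9*2.12/87 = 0.757882
A/A0 = exp(-0.757882) = 0.468658

0.468658


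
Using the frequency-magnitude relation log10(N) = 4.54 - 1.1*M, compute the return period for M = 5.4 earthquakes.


log10(N) = 4.54 - 1.1*5.4 = -1.4
N = 10^-1.4 = 0.039811
T = 1/N = 1/0.039811 = 25.1189 years

25.1189


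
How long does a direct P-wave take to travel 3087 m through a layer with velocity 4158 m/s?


t = x / V
= 3087 / 4158
= 0.7424 s

0.7424


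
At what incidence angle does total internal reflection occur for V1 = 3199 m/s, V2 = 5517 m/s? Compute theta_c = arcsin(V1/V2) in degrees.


V1/V2 = 3199/5517 = 0.579844
theta_c = arcsin(0.579844) = 35.4396 degrees

35.4396


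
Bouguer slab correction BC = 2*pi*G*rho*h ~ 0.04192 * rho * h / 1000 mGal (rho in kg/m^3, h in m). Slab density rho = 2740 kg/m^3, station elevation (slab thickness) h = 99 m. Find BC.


BC = 0.04192 * rho * h / 1000
= 0.04192 * 2740 * 99 / 1000
= 11.3712 mGal

11.3712


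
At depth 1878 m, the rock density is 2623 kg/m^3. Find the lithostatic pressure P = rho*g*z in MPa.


P = rho * g * z / 1e6
= 2623 * 9.81 * 1878 / 1e6
= 48324001.14 / 1e6
= 48.324 MPa

48.324


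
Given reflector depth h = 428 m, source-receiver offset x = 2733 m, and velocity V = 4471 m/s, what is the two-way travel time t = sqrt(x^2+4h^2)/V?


x^2 + 4h^2 = 2733^2 + 4*428^2 = 7469289 + 732736 = 8202025
sqrt(8202025) = 2863.9178
t = 2863.9178 / 4471 = 0.6406 s

0.6406


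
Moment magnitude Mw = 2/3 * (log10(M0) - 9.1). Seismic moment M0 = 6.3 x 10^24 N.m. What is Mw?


log10(M0) = log10(6.3 x 10^24) = 24.7993
Mw = 2/3 * (24.7993 - 9.1)
= 2/3 * 15.6993
= 10.47

10.47


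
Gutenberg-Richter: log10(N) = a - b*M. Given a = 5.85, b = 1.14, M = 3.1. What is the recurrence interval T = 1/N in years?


log10(N) = 5.85 - 1.14*3.1 = 2.316
N = 10^2.316 = 207.014135
T = 1/N = 1/207.014135 = 0.0048 years

0.0048


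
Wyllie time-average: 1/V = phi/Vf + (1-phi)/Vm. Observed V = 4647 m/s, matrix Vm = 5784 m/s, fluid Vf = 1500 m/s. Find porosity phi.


1/V - 1/Vm = 1/4647 - 1/5784 = 4.23e-05
1/Vf - 1/Vm = 1/1500 - 1/5784 = 0.00049378
phi = 4.23e-05 / 0.00049378 = 0.0857

0.0857


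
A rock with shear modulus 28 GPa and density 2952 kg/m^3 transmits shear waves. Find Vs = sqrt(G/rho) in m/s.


Convert G to Pa: G = 28e9 Pa
Compute G/rho = 28e9 / 2952 = 9485094.8509
Vs = sqrt(9485094.8509) = 3079.79 m/s

3079.79


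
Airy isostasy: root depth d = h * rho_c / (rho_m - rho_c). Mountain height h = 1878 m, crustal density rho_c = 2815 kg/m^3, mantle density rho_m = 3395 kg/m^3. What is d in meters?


rho_m - rho_c = 3395 - 2815 = 580
d = 1878 * 2815 / 580
= 5286570 / 580
= 9114.78 m

9114.78


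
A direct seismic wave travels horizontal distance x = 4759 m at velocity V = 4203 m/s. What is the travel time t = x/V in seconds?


t = x / V
= 4759 / 4203
= 1.1323 s

1.1323


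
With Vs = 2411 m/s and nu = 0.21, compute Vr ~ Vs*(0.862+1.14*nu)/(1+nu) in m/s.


Numerator factor = 0.862 + 1.14*0.21 = 1.1014
Denominator = 1 + 0.21 = 1.21
Vr = 2411 * 1.1014 / 1.21 = 2194.61 m/s

2194.61


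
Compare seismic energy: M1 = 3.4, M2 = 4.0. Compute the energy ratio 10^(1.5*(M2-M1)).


M2 - M1 = 4.0 - 3.4 = 0.6
1.5 * 0.6 = 0.9
ratio = 10^0.9 = 7.94

7.94


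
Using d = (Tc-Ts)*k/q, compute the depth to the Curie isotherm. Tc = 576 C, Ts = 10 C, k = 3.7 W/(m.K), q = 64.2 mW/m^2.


T_Curie - T_surf = 576 - 10 = 566 C
Convert q to W/m^2: 64.2 mW/m^2 = 0.0642 W/m^2
d = 566 * 3.7 / 0.0642 = 32619.94 m

32619.94


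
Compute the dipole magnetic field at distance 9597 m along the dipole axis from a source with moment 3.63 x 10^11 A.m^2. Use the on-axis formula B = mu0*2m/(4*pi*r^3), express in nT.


m = 3.63 x 10^11 = 363000000000 A.m^2
2m = 726000000000 A.m^2
r^3 = 9597^3 = 883906819173
B = (4pi*10^-7) * 726000000000 / (4*pi * 883906819173) * 1e9
= 912318.506602 / 11107500678287.27 * 1e9
= 82.1354 nT

82.1354


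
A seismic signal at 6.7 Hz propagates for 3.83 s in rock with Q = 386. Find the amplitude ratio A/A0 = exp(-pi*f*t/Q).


pi*f*t/Q = pi*6.7*3.83/386 = 0.208851
A/A0 = exp(-0.208851) = 0.811516

0.811516


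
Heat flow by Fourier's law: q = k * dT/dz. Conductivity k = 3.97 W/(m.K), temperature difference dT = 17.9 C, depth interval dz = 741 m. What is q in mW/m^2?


q = k * dT / dz * 1000
= 3.97 * 17.9 / 741 * 1000
= 0.095901 * 1000
= 95.9015 mW/m^2

95.9015


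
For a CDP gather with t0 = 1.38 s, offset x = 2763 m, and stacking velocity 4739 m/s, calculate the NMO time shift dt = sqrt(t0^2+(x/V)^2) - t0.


x/Vnmo = 2763/4739 = 0.583034
(x/Vnmo)^2 = 0.339929
t0^2 = 1.9044
sqrt(1.9044 + 0.339929) = 1.498109
dt = 1.498109 - 1.38 = 0.118109

0.118109


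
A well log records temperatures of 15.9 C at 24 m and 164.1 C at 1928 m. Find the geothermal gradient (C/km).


dT = 164.1 - 15.9 = 148.2 C
dz = 1928 - 24 = 1904 m
gradient = dT/dz * 1000 = 148.2/1904 * 1000 = 77.8361 C/km

77.8361


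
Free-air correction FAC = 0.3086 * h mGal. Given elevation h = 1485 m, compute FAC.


FAC = 0.3086 * h
= 0.3086 * 1485
= 458.271 mGal

458.271


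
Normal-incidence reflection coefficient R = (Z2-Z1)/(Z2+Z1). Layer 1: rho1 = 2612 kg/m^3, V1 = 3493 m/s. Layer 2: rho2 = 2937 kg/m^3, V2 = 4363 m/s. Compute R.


Z1 = 2612 * 3493 = 9123716
Z2 = 2937 * 4363 = 12814131
R = (12814131 - 9123716) / (12814131 + 9123716) = 3690415 / 21937847 = 0.1682

0.1682


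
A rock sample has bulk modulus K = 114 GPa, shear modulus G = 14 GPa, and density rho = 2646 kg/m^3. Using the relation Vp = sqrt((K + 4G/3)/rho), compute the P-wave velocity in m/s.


First compute the effective modulus:
K + 4G/3 = 114e9 + 4*14e9/3 = 132666666666.67 Pa
Then divide by density:
132666666666.67 / 2646 = 50138573.9481 Pa/(kg/m^3)
Take the square root:
Vp = sqrt(50138573.9481) = 7080.86 m/s

7080.86


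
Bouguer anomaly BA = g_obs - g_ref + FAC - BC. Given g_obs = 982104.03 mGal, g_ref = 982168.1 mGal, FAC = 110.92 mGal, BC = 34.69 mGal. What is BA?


BA = g_obs - g_ref + FAC - BC
= 982104.03 - 982168.1 + 110.92 - 34.69
= 12.16 mGal

12.16


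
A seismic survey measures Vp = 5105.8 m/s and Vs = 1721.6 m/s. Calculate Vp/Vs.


Vp/Vs = 5105.8 / 1721.6
= 2.9657

2.9657


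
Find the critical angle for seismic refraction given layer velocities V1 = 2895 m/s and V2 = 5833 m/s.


V1/V2 = 2895/5833 = 0.496314
theta_c = arcsin(0.496314) = 29.7564 degrees

29.7564


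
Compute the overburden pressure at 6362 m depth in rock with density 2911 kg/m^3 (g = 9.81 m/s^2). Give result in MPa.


P = rho * g * z / 1e6
= 2911 * 9.81 * 6362 / 1e6
= 181679061.42 / 1e6
= 181.6791 MPa

181.6791


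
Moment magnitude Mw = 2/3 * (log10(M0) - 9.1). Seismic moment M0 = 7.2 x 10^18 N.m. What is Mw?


log10(M0) = log10(7.2 x 10^18) = 18.8573
Mw = 2/3 * (18.8573 - 9.1)
= 2/3 * 9.7573
= 6.5

6.5


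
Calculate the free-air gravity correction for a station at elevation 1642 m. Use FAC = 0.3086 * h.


FAC = 0.3086 * h
= 0.3086 * 1642
= 506.7212 mGal

506.7212


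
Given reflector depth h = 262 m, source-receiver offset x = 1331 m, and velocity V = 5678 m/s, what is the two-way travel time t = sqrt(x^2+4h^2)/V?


x^2 + 4h^2 = 1331^2 + 4*262^2 = 1771561 + 274576 = 2046137
sqrt(2046137) = 1430.4325
t = 1430.4325 / 5678 = 0.2519 s

0.2519


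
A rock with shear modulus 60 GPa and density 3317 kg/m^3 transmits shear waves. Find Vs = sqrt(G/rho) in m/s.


Convert G to Pa: G = 60e9 Pa
Compute G/rho = 60e9 / 3317 = 18088634.3081
Vs = sqrt(18088634.3081) = 4253.07 m/s

4253.07


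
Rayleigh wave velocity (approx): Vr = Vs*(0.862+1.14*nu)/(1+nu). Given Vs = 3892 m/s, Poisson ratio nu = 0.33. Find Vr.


Numerator factor = 0.862 + 1.14*0.33 = 1.2382
Denominator = 1 + 0.33 = 1.33
Vr = 3892 * 1.2382 / 1.33 = 3623.36 m/s

3623.36


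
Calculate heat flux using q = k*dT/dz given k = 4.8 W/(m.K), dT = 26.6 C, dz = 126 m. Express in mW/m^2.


q = k * dT / dz * 1000
= 4.8 * 26.6 / 126 * 1000
= 1.013333 * 1000
= 1013.3333 mW/m^2

1013.3333


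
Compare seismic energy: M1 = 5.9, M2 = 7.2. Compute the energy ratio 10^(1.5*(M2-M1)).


M2 - M1 = 7.2 - 5.9 = 1.3
1.5 * 1.3 = 1.95
ratio = 10^1.95 = 89.13

89.13


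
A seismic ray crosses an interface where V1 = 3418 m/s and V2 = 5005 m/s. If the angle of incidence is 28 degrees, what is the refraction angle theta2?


sin(theta1) = sin(28 deg) = 0.469472
sin(theta2) = V2/V1 * sin(theta1) = 5005/3418 * 0.469472 = 0.68745
theta2 = arcsin(0.68745) = 43.4286 degrees

43.4286


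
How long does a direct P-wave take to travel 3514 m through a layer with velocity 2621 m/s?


t = x / V
= 3514 / 2621
= 1.3407 s

1.3407


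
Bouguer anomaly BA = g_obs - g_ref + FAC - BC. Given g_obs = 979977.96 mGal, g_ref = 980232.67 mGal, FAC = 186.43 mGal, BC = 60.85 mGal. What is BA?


BA = g_obs - g_ref + FAC - BC
= 979977.96 - 980232.67 + 186.43 - 60.85
= -129.13 mGal

-129.13


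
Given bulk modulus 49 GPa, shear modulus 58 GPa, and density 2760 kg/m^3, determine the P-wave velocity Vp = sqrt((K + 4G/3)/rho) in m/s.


First compute the effective modulus:
K + 4G/3 = 49e9 + 4*58e9/3 = 126333333333.33 Pa
Then divide by density:
126333333333.33 / 2760 = 45772946.8599 Pa/(kg/m^3)
Take the square root:
Vp = sqrt(45772946.8599) = 6765.57 m/s

6765.57


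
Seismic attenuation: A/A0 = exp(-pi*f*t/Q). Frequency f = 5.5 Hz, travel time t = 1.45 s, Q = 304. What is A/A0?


pi*f*t/Q = pi*5.5*1.45/304 = 0.082415
A/A0 = exp(-0.082415) = 0.92089

0.92089


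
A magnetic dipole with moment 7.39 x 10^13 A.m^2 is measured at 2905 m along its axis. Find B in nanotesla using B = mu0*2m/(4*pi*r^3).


m = 7.39 x 10^13 = 73900000000000 A.m^2
2m = 147800000000000 A.m^2
r^3 = 2905^3 = 24515367625
B = (4pi*10^-7) * 147800000000000 / (4*pi * 24515367625) * 1e9
= 185730957.680229 / 308069195323.01 * 1e9
= 602887.1452 nT

602887.1452


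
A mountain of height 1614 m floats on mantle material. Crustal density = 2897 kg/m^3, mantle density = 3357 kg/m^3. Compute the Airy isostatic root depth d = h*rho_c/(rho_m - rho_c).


rho_m - rho_c = 3357 - 2897 = 460
d = 1614 * 2897 / 460
= 4675758 / 460
= 10164.69 m

10164.69


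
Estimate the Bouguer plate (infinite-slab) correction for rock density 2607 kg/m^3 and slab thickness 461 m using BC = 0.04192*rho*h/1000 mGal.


BC = 0.04192 * rho * h / 1000
= 0.04192 * 2607 * 461 / 1000
= 50.3806 mGal

50.3806


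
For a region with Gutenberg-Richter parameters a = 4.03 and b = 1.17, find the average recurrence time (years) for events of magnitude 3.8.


log10(N) = 4.03 - 1.17*3.8 = -0.416
N = 10^-0.416 = 0.383707
T = 1/N = 1/0.383707 = 2.6062 years

2.6062


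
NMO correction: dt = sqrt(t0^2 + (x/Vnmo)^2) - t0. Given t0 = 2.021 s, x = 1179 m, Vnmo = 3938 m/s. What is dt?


x/Vnmo = 1179/3938 = 0.299391
(x/Vnmo)^2 = 0.089635
t0^2 = 4.084441
sqrt(4.084441 + 0.089635) = 2.043055
dt = 2.043055 - 2.021 = 0.022055

0.022055


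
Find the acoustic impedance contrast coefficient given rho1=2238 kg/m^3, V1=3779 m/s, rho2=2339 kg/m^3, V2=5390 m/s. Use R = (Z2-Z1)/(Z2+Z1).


Z1 = 2238 * 3779 = 8457402
Z2 = 2339 * 5390 = 12607210
R = (12607210 - 8457402) / (12607210 + 8457402) = 4149808 / 21064612 = 0.197

0.197


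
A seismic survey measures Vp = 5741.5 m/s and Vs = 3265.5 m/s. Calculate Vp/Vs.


Vp/Vs = 5741.5 / 3265.5
= 1.7582

1.7582


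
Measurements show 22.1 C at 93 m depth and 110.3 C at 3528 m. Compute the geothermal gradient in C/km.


dT = 110.3 - 22.1 = 88.2 C
dz = 3528 - 93 = 3435 m
gradient = dT/dz * 1000 = 88.2/3435 * 1000 = 25.6769 C/km

25.6769


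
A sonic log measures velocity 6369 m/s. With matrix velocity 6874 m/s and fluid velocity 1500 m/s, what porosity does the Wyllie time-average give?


1/V - 1/Vm = 1/6369 - 1/6874 = 1.153e-05
1/Vf - 1/Vm = 1/1500 - 1/6874 = 0.00052119
phi = 1.153e-05 / 0.00052119 = 0.0221

0.0221


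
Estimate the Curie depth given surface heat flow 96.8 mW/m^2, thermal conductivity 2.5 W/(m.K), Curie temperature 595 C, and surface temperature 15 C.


T_Curie - T_surf = 595 - 15 = 580 C
Convert q to W/m^2: 96.8 mW/m^2 = 0.0968 W/m^2
d = 580 * 2.5 / 0.0968 = 14979.34 m

14979.34


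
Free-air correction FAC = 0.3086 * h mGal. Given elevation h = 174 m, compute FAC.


FAC = 0.3086 * h
= 0.3086 * 174
= 53.6964 mGal

53.6964


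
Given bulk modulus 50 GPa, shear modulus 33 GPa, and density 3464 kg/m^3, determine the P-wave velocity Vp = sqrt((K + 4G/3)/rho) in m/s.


First compute the effective modulus:
K + 4G/3 = 50e9 + 4*33e9/3 = 94000000000.0 Pa
Then divide by density:
94000000000.0 / 3464 = 27136258.6605 Pa/(kg/m^3)
Take the square root:
Vp = sqrt(27136258.6605) = 5209.25 m/s

5209.25


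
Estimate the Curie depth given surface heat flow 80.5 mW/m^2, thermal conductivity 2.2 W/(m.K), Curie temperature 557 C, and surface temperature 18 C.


T_Curie - T_surf = 557 - 18 = 539 C
Convert q to W/m^2: 80.5 mW/m^2 = 0.0805 W/m^2
d = 539 * 2.2 / 0.0805 = 14730.43 m

14730.43


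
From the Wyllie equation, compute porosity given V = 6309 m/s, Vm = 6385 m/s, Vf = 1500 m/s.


1/V - 1/Vm = 1/6309 - 1/6385 = 1.89e-06
1/Vf - 1/Vm = 1/1500 - 1/6385 = 0.00051005
phi = 1.89e-06 / 0.00051005 = 0.0037

0.0037


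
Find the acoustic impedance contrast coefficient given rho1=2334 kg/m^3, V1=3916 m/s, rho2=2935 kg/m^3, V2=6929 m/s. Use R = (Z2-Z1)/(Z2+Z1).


Z1 = 2334 * 3916 = 9139944
Z2 = 2935 * 6929 = 20336615
R = (20336615 - 9139944) / (20336615 + 9139944) = 11196671 / 29476559 = 0.3799

0.3799


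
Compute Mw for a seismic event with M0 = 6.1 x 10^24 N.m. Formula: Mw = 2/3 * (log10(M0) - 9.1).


log10(M0) = log10(6.1 x 10^24) = 24.7853
Mw = 2/3 * (24.7853 - 9.1)
= 2/3 * 15.6853
= 10.46

10.46


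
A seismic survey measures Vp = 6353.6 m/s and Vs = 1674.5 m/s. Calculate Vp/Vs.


Vp/Vs = 6353.6 / 1674.5
= 3.7943

3.7943


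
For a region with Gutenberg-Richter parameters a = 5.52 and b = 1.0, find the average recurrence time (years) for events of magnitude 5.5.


log10(N) = 5.52 - 1.0*5.5 = 0.02
N = 10^0.02 = 1.047129
T = 1/N = 1/1.047129 = 0.955 years

0.955


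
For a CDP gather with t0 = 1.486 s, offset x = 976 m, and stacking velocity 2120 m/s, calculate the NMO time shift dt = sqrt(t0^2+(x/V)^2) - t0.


x/Vnmo = 976/2120 = 0.460377
(x/Vnmo)^2 = 0.211947
t0^2 = 2.208196
sqrt(2.208196 + 0.211947) = 1.555681
dt = 1.555681 - 1.486 = 0.069681

0.069681


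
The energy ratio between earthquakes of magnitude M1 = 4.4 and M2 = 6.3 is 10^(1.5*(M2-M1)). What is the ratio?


M2 - M1 = 6.3 - 4.4 = 1.9
1.5 * 1.9 = 2.85
ratio = 10^2.85 = 707.95

707.95


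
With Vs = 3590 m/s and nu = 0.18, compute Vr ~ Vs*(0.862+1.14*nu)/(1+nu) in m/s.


Numerator factor = 0.862 + 1.14*0.18 = 1.0672
Denominator = 1 + 0.18 = 1.18
Vr = 3590 * 1.0672 / 1.18 = 3246.82 m/s

3246.82


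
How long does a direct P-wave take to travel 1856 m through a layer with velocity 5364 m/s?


t = x / V
= 1856 / 5364
= 0.346 s

0.346


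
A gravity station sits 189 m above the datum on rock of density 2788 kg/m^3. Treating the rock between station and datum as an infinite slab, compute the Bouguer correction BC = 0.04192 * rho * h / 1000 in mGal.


BC = 0.04192 * rho * h / 1000
= 0.04192 * 2788 * 189 / 1000
= 22.089 mGal

22.089


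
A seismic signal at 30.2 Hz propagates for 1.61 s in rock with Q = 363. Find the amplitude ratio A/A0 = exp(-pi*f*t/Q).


pi*f*t/Q = pi*30.2*1.61/363 = 0.4208
A/A0 = exp(-0.4208) = 0.656521

0.656521


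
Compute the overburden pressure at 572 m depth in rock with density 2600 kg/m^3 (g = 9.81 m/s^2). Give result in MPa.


P = rho * g * z / 1e6
= 2600 * 9.81 * 572 / 1e6
= 14589432.0 / 1e6
= 14.5894 MPa

14.5894


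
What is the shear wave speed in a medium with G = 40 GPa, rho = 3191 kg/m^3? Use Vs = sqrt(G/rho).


Convert G to Pa: G = 40e9 Pa
Compute G/rho = 40e9 / 3191 = 12535255.4058
Vs = sqrt(12535255.4058) = 3540.52 m/s

3540.52


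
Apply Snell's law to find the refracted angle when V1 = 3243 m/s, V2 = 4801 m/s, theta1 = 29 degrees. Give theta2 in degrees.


sin(theta1) = sin(29 deg) = 0.48481
sin(theta2) = V2/V1 * sin(theta1) = 4801/3243 * 0.48481 = 0.717722
theta2 = arcsin(0.717722) = 45.8667 degrees

45.8667


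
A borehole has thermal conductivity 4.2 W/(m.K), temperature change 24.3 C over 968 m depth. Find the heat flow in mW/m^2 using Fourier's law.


q = k * dT / dz * 1000
= 4.2 * 24.3 / 968 * 1000
= 0.105434 * 1000
= 105.4339 mW/m^2

105.4339


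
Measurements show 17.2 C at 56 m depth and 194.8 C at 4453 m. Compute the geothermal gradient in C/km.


dT = 194.8 - 17.2 = 177.6 C
dz = 4453 - 56 = 4397 m
gradient = dT/dz * 1000 = 177.6/4397 * 1000 = 40.3912 C/km

40.3912


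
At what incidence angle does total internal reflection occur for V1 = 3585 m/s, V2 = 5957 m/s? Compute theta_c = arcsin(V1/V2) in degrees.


V1/V2 = 3585/5957 = 0.601813
theta_c = arcsin(0.601813) = 36.9999 degrees

36.9999


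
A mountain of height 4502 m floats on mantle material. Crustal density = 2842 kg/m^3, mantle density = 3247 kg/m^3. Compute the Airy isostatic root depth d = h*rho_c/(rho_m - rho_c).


rho_m - rho_c = 3247 - 2842 = 405
d = 4502 * 2842 / 405
= 12794684 / 405
= 31591.81 m

31591.81


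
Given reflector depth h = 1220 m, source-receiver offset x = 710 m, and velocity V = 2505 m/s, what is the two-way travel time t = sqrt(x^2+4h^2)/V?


x^2 + 4h^2 = 710^2 + 4*1220^2 = 504100 + 5953600 = 6457700
sqrt(6457700) = 2541.2005
t = 2541.2005 / 2505 = 1.0145 s

1.0145


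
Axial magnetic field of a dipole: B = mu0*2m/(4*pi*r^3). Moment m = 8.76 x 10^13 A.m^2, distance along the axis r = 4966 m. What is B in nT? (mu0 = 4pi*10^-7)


m = 8.76 x 10^13 = 87600000000000 A.m^2
2m = 175200000000000 A.m^2
r^3 = 4966^3 = 122467300696
B = (4pi*10^-7) * 175200000000000 / (4*pi * 122467300696) * 1e9
= 220162813.163573 / 1538969488686.1 * 1e9
= 143058.5952 nT

143058.5952


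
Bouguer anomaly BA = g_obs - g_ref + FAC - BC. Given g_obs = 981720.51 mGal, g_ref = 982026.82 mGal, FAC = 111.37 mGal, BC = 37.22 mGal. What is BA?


BA = g_obs - g_ref + FAC - BC
= 981720.51 - 982026.82 + 111.37 - 37.22
= -232.16 mGal

-232.16


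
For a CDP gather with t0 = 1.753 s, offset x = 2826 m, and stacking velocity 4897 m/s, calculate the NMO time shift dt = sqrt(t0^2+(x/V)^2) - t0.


x/Vnmo = 2826/4897 = 0.577088
(x/Vnmo)^2 = 0.333031
t0^2 = 3.073009
sqrt(3.073009 + 0.333031) = 1.845546
dt = 1.845546 - 1.753 = 0.092546

0.092546


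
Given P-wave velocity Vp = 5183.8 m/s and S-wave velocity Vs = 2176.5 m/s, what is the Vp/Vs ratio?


Vp/Vs = 5183.8 / 2176.5
= 2.3817

2.3817


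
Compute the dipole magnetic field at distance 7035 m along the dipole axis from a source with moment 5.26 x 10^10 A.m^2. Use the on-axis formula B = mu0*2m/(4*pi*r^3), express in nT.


m = 5.26 x 10^10 = 52600000000 A.m^2
2m = 105200000000 A.m^2
r^3 = 7035^3 = 348170767875
B = (4pi*10^-7) * 105200000000 / (4*pi * 348170767875) * 1e9
= 132198.218863 / 4375242906203.27 * 1e9
= 30.2151 nT

30.2151


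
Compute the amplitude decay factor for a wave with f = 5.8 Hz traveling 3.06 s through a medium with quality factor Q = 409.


pi*f*t/Q = pi*5.8*3.06/409 = 0.136325
A/A0 = exp(-0.136325) = 0.872559

0.872559


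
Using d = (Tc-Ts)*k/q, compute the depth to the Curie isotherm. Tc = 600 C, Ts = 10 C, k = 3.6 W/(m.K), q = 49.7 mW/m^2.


T_Curie - T_surf = 600 - 10 = 590 C
Convert q to W/m^2: 49.7 mW/m^2 = 0.0497 W/m^2
d = 590 * 3.6 / 0.0497 = 42736.42 m

42736.42


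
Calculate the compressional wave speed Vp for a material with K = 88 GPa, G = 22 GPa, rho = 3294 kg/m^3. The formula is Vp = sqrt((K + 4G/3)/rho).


First compute the effective modulus:
K + 4G/3 = 88e9 + 4*22e9/3 = 117333333333.33 Pa
Then divide by density:
117333333333.33 / 3294 = 35620319.7733 Pa/(kg/m^3)
Take the square root:
Vp = sqrt(35620319.7733) = 5968.28 m/s

5968.28


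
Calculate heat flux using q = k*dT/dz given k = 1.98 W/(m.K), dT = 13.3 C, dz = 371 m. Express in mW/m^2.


q = k * dT / dz * 1000
= 1.98 * 13.3 / 371 * 1000
= 0.070981 * 1000
= 70.9811 mW/m^2

70.9811


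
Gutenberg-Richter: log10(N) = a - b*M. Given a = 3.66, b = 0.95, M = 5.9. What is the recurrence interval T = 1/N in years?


log10(N) = 3.66 - 0.95*5.9 = -1.945
N = 10^-1.945 = 0.01135
T = 1/N = 1/0.01135 = 88.1049 years

88.1049


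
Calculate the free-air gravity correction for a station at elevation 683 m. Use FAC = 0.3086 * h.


FAC = 0.3086 * h
= 0.3086 * 683
= 210.7738 mGal

210.7738


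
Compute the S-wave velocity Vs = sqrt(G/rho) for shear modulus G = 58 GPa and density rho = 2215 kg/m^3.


Convert G to Pa: G = 58e9 Pa
Compute G/rho = 58e9 / 2215 = 26185101.5801
Vs = sqrt(26185101.5801) = 5117.14 m/s

5117.14
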